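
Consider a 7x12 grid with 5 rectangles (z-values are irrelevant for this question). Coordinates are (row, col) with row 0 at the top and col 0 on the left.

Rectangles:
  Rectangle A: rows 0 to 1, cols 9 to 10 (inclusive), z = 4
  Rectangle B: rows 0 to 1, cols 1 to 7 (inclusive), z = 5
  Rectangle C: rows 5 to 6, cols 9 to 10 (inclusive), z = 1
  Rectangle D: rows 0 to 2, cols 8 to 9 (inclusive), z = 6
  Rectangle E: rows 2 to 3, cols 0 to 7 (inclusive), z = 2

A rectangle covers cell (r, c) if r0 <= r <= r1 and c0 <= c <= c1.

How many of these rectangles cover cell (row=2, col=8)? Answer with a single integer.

Check cell (2,8):
  A: rows 0-1 cols 9-10 -> outside (row miss)
  B: rows 0-1 cols 1-7 -> outside (row miss)
  C: rows 5-6 cols 9-10 -> outside (row miss)
  D: rows 0-2 cols 8-9 -> covers
  E: rows 2-3 cols 0-7 -> outside (col miss)
Count covering = 1

Answer: 1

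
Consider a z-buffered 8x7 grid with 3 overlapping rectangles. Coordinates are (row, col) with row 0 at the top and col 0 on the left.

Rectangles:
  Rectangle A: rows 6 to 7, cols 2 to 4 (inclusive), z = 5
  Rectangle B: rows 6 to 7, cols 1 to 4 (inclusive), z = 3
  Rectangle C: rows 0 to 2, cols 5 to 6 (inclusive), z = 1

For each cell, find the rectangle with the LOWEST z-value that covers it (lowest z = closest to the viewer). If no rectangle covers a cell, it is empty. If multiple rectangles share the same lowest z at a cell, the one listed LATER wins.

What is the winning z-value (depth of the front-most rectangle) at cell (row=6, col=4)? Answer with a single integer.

Check cell (6,4):
  A: rows 6-7 cols 2-4 z=5 -> covers; best now A (z=5)
  B: rows 6-7 cols 1-4 z=3 -> covers; best now B (z=3)
  C: rows 0-2 cols 5-6 -> outside (row miss)
Winner: B at z=3

Answer: 3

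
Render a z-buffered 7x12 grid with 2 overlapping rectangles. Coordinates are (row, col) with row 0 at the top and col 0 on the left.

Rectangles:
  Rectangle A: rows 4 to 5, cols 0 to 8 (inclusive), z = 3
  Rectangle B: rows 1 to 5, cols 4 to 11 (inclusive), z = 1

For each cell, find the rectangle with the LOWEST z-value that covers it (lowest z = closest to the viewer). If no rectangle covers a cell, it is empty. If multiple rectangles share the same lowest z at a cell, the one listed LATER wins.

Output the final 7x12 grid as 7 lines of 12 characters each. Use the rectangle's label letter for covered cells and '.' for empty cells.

............
....BBBBBBBB
....BBBBBBBB
....BBBBBBBB
AAAABBBBBBBB
AAAABBBBBBBB
............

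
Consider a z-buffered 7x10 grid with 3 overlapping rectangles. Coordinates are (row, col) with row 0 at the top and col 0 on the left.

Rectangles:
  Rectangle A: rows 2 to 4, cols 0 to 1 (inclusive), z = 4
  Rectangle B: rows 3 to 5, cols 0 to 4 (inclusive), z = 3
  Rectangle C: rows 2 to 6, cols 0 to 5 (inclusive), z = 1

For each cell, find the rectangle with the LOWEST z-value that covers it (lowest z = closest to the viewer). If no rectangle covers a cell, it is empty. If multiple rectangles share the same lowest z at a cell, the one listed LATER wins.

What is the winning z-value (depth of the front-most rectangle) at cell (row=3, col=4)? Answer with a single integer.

Answer: 1

Derivation:
Check cell (3,4):
  A: rows 2-4 cols 0-1 -> outside (col miss)
  B: rows 3-5 cols 0-4 z=3 -> covers; best now B (z=3)
  C: rows 2-6 cols 0-5 z=1 -> covers; best now C (z=1)
Winner: C at z=1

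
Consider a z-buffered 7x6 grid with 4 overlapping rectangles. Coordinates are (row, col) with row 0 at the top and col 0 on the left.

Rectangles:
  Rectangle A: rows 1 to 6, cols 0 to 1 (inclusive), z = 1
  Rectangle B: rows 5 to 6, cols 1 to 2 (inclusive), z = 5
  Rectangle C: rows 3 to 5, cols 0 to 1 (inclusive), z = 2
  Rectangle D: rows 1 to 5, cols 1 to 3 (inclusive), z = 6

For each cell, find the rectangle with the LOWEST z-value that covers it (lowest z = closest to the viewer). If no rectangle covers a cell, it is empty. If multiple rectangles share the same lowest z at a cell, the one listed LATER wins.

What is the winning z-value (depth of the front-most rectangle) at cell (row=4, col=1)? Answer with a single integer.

Answer: 1

Derivation:
Check cell (4,1):
  A: rows 1-6 cols 0-1 z=1 -> covers; best now A (z=1)
  B: rows 5-6 cols 1-2 -> outside (row miss)
  C: rows 3-5 cols 0-1 z=2 -> covers; best now A (z=1)
  D: rows 1-5 cols 1-3 z=6 -> covers; best now A (z=1)
Winner: A at z=1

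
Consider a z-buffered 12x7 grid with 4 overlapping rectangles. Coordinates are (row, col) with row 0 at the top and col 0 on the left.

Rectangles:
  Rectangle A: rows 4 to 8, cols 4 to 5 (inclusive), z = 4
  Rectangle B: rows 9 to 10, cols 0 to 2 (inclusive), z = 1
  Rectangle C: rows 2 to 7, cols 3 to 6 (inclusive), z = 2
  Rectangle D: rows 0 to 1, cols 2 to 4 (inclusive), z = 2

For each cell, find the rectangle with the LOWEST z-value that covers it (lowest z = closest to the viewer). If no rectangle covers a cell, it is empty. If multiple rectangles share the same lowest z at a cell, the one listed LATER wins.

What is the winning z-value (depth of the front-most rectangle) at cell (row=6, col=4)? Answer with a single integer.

Answer: 2

Derivation:
Check cell (6,4):
  A: rows 4-8 cols 4-5 z=4 -> covers; best now A (z=4)
  B: rows 9-10 cols 0-2 -> outside (row miss)
  C: rows 2-7 cols 3-6 z=2 -> covers; best now C (z=2)
  D: rows 0-1 cols 2-4 -> outside (row miss)
Winner: C at z=2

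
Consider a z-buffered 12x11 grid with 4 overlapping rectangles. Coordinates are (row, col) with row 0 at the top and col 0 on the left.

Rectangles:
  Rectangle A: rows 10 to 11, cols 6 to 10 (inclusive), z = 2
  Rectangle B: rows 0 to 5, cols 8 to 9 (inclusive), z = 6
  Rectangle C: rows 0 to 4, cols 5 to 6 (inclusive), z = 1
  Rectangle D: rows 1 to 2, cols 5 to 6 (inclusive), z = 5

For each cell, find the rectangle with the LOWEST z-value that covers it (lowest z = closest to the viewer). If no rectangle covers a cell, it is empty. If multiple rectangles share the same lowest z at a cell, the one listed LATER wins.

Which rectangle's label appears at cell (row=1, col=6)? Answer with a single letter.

Check cell (1,6):
  A: rows 10-11 cols 6-10 -> outside (row miss)
  B: rows 0-5 cols 8-9 -> outside (col miss)
  C: rows 0-4 cols 5-6 z=1 -> covers; best now C (z=1)
  D: rows 1-2 cols 5-6 z=5 -> covers; best now C (z=1)
Winner: C at z=1

Answer: C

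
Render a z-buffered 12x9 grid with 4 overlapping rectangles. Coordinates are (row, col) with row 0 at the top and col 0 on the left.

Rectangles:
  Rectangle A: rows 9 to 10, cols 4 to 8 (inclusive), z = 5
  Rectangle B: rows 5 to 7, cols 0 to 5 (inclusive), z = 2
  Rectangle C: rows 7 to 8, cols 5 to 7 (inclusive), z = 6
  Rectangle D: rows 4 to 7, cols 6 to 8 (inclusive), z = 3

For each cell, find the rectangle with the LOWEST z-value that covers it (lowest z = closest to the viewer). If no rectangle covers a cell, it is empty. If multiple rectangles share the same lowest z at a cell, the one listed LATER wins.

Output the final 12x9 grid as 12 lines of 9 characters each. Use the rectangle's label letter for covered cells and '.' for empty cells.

.........
.........
.........
.........
......DDD
BBBBBBDDD
BBBBBBDDD
BBBBBBDDD
.....CCC.
....AAAAA
....AAAAA
.........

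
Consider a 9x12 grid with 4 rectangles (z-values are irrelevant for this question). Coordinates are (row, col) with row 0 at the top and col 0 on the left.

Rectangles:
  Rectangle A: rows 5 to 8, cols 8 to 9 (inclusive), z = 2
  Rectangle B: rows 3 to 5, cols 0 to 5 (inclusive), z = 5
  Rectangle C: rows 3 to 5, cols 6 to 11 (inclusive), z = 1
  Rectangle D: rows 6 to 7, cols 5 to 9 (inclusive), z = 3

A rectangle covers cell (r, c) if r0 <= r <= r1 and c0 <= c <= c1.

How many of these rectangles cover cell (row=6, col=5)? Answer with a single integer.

Answer: 1

Derivation:
Check cell (6,5):
  A: rows 5-8 cols 8-9 -> outside (col miss)
  B: rows 3-5 cols 0-5 -> outside (row miss)
  C: rows 3-5 cols 6-11 -> outside (row miss)
  D: rows 6-7 cols 5-9 -> covers
Count covering = 1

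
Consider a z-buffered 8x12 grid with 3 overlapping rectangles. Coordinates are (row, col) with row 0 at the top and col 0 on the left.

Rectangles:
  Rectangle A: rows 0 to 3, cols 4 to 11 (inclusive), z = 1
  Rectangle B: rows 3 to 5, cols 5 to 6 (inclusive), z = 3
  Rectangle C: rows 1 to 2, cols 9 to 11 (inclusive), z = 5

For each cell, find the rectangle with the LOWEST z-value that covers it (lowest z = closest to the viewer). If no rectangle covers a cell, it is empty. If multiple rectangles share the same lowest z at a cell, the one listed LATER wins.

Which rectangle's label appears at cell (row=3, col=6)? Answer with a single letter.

Check cell (3,6):
  A: rows 0-3 cols 4-11 z=1 -> covers; best now A (z=1)
  B: rows 3-5 cols 5-6 z=3 -> covers; best now A (z=1)
  C: rows 1-2 cols 9-11 -> outside (row miss)
Winner: A at z=1

Answer: A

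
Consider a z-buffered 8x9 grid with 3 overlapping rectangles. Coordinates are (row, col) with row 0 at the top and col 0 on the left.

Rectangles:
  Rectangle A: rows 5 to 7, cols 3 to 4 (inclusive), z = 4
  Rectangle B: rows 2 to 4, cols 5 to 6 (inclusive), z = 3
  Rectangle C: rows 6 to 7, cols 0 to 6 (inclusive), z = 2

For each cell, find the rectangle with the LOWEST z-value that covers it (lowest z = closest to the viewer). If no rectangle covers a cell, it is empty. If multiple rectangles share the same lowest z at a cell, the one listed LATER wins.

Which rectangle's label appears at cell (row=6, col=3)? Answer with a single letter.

Answer: C

Derivation:
Check cell (6,3):
  A: rows 5-7 cols 3-4 z=4 -> covers; best now A (z=4)
  B: rows 2-4 cols 5-6 -> outside (row miss)
  C: rows 6-7 cols 0-6 z=2 -> covers; best now C (z=2)
Winner: C at z=2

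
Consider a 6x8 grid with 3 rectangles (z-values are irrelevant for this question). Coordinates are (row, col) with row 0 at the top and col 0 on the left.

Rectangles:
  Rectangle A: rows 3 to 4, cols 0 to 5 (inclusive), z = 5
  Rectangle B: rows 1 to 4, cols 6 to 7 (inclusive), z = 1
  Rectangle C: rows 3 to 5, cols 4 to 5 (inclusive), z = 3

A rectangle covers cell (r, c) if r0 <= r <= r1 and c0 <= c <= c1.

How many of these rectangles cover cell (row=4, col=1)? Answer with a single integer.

Answer: 1

Derivation:
Check cell (4,1):
  A: rows 3-4 cols 0-5 -> covers
  B: rows 1-4 cols 6-7 -> outside (col miss)
  C: rows 3-5 cols 4-5 -> outside (col miss)
Count covering = 1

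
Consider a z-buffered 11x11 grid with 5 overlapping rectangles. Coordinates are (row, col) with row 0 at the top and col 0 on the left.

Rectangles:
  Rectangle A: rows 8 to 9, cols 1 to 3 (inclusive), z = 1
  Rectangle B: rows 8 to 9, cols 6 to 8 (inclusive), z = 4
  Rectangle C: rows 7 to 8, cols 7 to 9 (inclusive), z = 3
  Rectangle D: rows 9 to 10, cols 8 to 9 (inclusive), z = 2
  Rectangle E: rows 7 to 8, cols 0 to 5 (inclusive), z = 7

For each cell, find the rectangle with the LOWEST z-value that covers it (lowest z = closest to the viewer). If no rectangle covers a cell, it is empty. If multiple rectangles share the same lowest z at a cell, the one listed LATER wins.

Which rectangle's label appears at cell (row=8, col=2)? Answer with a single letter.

Answer: A

Derivation:
Check cell (8,2):
  A: rows 8-9 cols 1-3 z=1 -> covers; best now A (z=1)
  B: rows 8-9 cols 6-8 -> outside (col miss)
  C: rows 7-8 cols 7-9 -> outside (col miss)
  D: rows 9-10 cols 8-9 -> outside (row miss)
  E: rows 7-8 cols 0-5 z=7 -> covers; best now A (z=1)
Winner: A at z=1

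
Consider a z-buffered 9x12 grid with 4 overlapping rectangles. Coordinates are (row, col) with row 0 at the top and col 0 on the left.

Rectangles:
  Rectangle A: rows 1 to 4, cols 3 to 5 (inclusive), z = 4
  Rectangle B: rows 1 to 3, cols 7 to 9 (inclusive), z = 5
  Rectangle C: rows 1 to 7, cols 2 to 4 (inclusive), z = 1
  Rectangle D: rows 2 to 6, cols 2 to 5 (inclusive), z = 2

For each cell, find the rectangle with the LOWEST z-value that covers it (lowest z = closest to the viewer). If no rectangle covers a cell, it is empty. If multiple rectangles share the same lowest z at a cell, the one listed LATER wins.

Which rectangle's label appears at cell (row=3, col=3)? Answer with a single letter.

Answer: C

Derivation:
Check cell (3,3):
  A: rows 1-4 cols 3-5 z=4 -> covers; best now A (z=4)
  B: rows 1-3 cols 7-9 -> outside (col miss)
  C: rows 1-7 cols 2-4 z=1 -> covers; best now C (z=1)
  D: rows 2-6 cols 2-5 z=2 -> covers; best now C (z=1)
Winner: C at z=1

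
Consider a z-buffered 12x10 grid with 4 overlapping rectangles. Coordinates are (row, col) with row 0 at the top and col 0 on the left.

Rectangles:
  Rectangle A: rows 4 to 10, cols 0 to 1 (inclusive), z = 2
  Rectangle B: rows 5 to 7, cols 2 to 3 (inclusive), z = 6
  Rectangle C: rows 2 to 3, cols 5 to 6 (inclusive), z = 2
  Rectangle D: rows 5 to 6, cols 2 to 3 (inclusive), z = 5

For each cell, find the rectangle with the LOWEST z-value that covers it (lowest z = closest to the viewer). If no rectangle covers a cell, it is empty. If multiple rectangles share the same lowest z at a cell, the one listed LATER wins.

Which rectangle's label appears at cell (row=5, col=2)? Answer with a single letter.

Answer: D

Derivation:
Check cell (5,2):
  A: rows 4-10 cols 0-1 -> outside (col miss)
  B: rows 5-7 cols 2-3 z=6 -> covers; best now B (z=6)
  C: rows 2-3 cols 5-6 -> outside (row miss)
  D: rows 5-6 cols 2-3 z=5 -> covers; best now D (z=5)
Winner: D at z=5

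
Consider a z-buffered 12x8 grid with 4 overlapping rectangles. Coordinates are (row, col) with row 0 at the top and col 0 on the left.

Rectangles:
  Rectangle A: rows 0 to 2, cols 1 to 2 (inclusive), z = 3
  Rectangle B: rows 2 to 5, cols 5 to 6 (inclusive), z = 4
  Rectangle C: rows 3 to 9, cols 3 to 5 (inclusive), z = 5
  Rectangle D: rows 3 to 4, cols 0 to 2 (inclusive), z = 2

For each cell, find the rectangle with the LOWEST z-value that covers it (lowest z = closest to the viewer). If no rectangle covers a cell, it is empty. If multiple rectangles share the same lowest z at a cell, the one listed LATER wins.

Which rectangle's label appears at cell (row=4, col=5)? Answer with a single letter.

Answer: B

Derivation:
Check cell (4,5):
  A: rows 0-2 cols 1-2 -> outside (row miss)
  B: rows 2-5 cols 5-6 z=4 -> covers; best now B (z=4)
  C: rows 3-9 cols 3-5 z=5 -> covers; best now B (z=4)
  D: rows 3-4 cols 0-2 -> outside (col miss)
Winner: B at z=4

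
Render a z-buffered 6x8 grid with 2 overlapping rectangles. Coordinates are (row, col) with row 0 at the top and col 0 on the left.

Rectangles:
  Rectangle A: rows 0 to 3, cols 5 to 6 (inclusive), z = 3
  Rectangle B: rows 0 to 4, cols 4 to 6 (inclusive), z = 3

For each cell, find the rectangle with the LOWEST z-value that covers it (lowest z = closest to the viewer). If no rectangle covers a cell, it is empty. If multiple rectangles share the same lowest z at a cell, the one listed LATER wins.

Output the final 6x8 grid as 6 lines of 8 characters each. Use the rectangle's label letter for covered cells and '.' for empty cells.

....BBB.
....BBB.
....BBB.
....BBB.
....BBB.
........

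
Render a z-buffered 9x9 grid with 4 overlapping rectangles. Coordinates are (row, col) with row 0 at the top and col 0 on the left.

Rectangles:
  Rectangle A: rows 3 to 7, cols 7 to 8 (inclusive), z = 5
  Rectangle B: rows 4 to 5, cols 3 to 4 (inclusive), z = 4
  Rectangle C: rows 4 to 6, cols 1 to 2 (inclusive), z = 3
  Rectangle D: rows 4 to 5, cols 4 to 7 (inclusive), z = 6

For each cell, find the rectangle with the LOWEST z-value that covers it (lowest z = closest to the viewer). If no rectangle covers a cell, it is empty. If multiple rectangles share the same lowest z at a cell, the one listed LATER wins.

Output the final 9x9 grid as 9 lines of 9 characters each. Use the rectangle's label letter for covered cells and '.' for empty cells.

.........
.........
.........
.......AA
.CCBBDDAA
.CCBBDDAA
.CC....AA
.......AA
.........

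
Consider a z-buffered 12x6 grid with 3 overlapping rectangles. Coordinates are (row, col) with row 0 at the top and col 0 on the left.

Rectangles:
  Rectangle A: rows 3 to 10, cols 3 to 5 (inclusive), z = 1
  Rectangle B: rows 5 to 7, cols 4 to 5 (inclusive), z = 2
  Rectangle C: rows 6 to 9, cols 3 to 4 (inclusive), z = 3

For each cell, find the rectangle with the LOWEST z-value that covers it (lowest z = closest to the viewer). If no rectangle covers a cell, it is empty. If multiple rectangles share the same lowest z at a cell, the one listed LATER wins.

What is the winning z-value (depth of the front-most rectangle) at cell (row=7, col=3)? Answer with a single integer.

Check cell (7,3):
  A: rows 3-10 cols 3-5 z=1 -> covers; best now A (z=1)
  B: rows 5-7 cols 4-5 -> outside (col miss)
  C: rows 6-9 cols 3-4 z=3 -> covers; best now A (z=1)
Winner: A at z=1

Answer: 1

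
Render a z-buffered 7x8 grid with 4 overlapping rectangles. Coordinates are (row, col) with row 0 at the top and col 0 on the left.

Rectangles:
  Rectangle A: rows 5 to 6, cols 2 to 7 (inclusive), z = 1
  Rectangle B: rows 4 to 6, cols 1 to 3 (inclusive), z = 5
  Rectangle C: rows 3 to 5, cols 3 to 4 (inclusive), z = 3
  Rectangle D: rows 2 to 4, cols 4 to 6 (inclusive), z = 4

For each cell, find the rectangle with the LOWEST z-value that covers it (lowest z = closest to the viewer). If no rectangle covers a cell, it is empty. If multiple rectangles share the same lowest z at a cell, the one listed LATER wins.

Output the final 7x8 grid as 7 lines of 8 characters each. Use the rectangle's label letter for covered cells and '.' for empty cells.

........
........
....DDD.
...CCDD.
.BBCCDD.
.BAAAAAA
.BAAAAAA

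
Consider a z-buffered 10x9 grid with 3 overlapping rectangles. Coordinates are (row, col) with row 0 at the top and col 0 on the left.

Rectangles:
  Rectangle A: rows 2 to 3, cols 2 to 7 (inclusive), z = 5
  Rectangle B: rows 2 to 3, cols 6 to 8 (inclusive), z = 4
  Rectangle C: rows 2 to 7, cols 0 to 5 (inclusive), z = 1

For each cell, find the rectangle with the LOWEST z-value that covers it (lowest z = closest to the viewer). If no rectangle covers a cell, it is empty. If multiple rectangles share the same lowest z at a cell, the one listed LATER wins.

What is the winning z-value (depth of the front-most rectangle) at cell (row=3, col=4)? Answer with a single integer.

Answer: 1

Derivation:
Check cell (3,4):
  A: rows 2-3 cols 2-7 z=5 -> covers; best now A (z=5)
  B: rows 2-3 cols 6-8 -> outside (col miss)
  C: rows 2-7 cols 0-5 z=1 -> covers; best now C (z=1)
Winner: C at z=1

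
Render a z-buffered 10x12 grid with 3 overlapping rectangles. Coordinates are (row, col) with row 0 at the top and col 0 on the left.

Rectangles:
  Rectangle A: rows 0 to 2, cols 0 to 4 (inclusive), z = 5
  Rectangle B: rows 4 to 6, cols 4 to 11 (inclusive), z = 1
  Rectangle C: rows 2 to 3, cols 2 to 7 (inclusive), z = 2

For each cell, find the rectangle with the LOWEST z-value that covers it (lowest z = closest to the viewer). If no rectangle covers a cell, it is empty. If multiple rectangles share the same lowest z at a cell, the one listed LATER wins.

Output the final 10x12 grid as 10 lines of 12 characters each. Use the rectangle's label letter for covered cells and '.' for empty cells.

AAAAA.......
AAAAA.......
AACCCCCC....
..CCCCCC....
....BBBBBBBB
....BBBBBBBB
....BBBBBBBB
............
............
............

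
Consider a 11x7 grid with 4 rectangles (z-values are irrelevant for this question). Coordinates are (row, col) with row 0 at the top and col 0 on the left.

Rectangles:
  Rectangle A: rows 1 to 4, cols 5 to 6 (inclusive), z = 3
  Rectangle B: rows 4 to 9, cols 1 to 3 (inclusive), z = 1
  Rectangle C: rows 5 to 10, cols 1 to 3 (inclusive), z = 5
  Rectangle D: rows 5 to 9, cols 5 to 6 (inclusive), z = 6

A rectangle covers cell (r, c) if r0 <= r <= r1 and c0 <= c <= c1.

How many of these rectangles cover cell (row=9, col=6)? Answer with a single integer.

Check cell (9,6):
  A: rows 1-4 cols 5-6 -> outside (row miss)
  B: rows 4-9 cols 1-3 -> outside (col miss)
  C: rows 5-10 cols 1-3 -> outside (col miss)
  D: rows 5-9 cols 5-6 -> covers
Count covering = 1

Answer: 1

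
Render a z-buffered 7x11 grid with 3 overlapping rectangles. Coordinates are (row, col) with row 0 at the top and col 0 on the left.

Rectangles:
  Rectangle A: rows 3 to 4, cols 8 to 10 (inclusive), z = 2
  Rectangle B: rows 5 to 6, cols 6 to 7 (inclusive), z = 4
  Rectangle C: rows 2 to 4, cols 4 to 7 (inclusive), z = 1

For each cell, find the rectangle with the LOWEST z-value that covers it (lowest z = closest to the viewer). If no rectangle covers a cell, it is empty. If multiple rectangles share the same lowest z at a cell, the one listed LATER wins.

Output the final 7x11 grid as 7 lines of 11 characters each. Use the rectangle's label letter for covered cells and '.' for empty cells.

...........
...........
....CCCC...
....CCCCAAA
....CCCCAAA
......BB...
......BB...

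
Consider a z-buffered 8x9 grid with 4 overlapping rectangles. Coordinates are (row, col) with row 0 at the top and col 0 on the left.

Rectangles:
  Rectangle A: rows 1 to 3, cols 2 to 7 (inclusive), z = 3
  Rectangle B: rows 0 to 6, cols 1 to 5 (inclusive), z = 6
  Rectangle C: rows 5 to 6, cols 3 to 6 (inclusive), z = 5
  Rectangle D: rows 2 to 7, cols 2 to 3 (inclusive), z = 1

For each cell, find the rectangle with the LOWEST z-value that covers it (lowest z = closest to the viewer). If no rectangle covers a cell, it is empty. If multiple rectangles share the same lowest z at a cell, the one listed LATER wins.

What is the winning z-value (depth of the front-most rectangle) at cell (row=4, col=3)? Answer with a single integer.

Check cell (4,3):
  A: rows 1-3 cols 2-7 -> outside (row miss)
  B: rows 0-6 cols 1-5 z=6 -> covers; best now B (z=6)
  C: rows 5-6 cols 3-6 -> outside (row miss)
  D: rows 2-7 cols 2-3 z=1 -> covers; best now D (z=1)
Winner: D at z=1

Answer: 1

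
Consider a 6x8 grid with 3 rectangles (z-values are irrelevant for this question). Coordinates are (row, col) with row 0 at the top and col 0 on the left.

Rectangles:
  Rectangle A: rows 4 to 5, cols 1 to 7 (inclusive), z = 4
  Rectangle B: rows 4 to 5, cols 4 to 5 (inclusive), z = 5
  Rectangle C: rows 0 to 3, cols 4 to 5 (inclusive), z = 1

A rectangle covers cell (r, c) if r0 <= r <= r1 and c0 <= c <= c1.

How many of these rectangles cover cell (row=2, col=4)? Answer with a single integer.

Answer: 1

Derivation:
Check cell (2,4):
  A: rows 4-5 cols 1-7 -> outside (row miss)
  B: rows 4-5 cols 4-5 -> outside (row miss)
  C: rows 0-3 cols 4-5 -> covers
Count covering = 1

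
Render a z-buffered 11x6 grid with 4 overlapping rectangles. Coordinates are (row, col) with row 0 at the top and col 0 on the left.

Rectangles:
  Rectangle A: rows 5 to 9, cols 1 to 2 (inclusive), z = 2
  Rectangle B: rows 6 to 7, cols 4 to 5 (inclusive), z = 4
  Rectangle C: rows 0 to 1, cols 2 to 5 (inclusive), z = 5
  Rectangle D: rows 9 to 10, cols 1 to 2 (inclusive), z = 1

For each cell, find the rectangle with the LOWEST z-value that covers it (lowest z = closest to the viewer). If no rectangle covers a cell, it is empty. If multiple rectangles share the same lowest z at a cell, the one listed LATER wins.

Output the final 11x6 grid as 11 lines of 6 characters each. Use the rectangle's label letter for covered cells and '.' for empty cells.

..CCCC
..CCCC
......
......
......
.AA...
.AA.BB
.AA.BB
.AA...
.DD...
.DD...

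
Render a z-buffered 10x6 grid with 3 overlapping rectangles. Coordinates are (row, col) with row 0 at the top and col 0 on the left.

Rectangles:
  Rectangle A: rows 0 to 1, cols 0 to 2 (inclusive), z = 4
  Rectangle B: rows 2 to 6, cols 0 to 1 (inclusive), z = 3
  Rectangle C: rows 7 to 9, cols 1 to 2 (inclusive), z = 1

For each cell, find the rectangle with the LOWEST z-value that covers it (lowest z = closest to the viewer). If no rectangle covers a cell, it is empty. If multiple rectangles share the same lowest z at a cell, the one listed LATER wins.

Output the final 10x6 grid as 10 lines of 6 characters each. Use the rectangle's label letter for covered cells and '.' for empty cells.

AAA...
AAA...
BB....
BB....
BB....
BB....
BB....
.CC...
.CC...
.CC...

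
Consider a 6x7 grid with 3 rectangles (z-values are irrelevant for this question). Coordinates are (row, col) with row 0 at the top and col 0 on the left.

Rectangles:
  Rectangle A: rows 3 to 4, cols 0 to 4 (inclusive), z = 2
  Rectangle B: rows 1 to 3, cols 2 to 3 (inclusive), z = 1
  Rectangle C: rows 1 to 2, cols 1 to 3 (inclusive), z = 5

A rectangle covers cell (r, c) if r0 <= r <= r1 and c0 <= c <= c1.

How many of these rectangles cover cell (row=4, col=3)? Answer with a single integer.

Answer: 1

Derivation:
Check cell (4,3):
  A: rows 3-4 cols 0-4 -> covers
  B: rows 1-3 cols 2-3 -> outside (row miss)
  C: rows 1-2 cols 1-3 -> outside (row miss)
Count covering = 1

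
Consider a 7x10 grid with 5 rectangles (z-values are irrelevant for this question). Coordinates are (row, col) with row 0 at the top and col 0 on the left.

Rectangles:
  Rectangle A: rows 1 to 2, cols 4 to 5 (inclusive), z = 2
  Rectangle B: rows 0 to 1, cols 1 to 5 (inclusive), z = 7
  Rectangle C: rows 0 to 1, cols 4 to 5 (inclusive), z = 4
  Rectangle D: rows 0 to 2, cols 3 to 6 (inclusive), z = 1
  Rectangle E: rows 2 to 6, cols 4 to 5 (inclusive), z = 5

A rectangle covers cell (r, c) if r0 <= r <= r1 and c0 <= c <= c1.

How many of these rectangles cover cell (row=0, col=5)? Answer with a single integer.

Answer: 3

Derivation:
Check cell (0,5):
  A: rows 1-2 cols 4-5 -> outside (row miss)
  B: rows 0-1 cols 1-5 -> covers
  C: rows 0-1 cols 4-5 -> covers
  D: rows 0-2 cols 3-6 -> covers
  E: rows 2-6 cols 4-5 -> outside (row miss)
Count covering = 3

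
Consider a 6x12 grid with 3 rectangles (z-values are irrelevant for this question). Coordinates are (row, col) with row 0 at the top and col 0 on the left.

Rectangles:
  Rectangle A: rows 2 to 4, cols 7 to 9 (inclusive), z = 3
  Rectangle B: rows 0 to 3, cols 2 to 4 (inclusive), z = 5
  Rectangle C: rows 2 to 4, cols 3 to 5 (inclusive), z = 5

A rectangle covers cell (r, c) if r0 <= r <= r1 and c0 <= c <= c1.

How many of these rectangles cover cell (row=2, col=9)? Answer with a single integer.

Check cell (2,9):
  A: rows 2-4 cols 7-9 -> covers
  B: rows 0-3 cols 2-4 -> outside (col miss)
  C: rows 2-4 cols 3-5 -> outside (col miss)
Count covering = 1

Answer: 1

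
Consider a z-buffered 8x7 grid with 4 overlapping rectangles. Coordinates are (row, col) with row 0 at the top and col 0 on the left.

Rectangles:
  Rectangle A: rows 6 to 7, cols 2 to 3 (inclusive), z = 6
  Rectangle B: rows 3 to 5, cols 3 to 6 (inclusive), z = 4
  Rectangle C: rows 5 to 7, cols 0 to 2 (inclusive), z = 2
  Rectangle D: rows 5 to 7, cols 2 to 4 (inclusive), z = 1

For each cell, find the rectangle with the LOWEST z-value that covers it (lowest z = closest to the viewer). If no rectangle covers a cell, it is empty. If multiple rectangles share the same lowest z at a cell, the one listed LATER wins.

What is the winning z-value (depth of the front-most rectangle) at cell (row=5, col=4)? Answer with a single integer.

Answer: 1

Derivation:
Check cell (5,4):
  A: rows 6-7 cols 2-3 -> outside (row miss)
  B: rows 3-5 cols 3-6 z=4 -> covers; best now B (z=4)
  C: rows 5-7 cols 0-2 -> outside (col miss)
  D: rows 5-7 cols 2-4 z=1 -> covers; best now D (z=1)
Winner: D at z=1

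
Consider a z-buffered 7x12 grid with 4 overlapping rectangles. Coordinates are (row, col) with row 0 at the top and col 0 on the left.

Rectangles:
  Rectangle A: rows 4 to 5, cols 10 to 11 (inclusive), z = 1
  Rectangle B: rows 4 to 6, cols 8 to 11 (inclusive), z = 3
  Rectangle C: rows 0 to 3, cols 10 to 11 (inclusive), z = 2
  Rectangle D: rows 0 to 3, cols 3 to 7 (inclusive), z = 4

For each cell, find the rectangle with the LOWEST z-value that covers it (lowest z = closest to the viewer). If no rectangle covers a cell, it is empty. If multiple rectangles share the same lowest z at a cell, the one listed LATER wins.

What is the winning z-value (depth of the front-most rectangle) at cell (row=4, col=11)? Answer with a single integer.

Answer: 1

Derivation:
Check cell (4,11):
  A: rows 4-5 cols 10-11 z=1 -> covers; best now A (z=1)
  B: rows 4-6 cols 8-11 z=3 -> covers; best now A (z=1)
  C: rows 0-3 cols 10-11 -> outside (row miss)
  D: rows 0-3 cols 3-7 -> outside (row miss)
Winner: A at z=1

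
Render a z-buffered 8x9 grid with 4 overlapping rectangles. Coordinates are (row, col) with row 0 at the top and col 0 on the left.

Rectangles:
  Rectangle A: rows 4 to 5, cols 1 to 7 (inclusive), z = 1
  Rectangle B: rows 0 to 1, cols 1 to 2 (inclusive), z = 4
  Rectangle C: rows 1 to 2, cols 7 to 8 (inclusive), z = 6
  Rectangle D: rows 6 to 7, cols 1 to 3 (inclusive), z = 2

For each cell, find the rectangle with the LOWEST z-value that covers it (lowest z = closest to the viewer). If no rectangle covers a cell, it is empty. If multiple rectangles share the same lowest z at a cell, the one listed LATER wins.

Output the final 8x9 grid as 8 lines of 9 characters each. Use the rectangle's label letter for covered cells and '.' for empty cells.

.BB......
.BB....CC
.......CC
.........
.AAAAAAA.
.AAAAAAA.
.DDD.....
.DDD.....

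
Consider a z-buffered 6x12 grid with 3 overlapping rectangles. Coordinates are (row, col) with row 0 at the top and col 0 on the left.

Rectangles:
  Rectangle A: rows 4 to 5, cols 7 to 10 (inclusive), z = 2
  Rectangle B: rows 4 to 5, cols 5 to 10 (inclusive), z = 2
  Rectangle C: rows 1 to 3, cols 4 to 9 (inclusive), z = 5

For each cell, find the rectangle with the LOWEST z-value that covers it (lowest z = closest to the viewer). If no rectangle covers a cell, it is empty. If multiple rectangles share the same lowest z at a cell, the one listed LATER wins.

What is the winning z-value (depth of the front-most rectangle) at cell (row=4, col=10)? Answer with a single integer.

Answer: 2

Derivation:
Check cell (4,10):
  A: rows 4-5 cols 7-10 z=2 -> covers; best now A (z=2)
  B: rows 4-5 cols 5-10 z=2 -> covers; best now B (z=2)
  C: rows 1-3 cols 4-9 -> outside (row miss)
Winner: B at z=2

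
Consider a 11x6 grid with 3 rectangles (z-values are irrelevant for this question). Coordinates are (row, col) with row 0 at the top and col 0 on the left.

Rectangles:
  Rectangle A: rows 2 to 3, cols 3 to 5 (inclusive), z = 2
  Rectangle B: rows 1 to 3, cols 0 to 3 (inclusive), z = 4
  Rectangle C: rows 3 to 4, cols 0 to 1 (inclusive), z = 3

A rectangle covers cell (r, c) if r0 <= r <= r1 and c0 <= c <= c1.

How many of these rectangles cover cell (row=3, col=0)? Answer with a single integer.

Answer: 2

Derivation:
Check cell (3,0):
  A: rows 2-3 cols 3-5 -> outside (col miss)
  B: rows 1-3 cols 0-3 -> covers
  C: rows 3-4 cols 0-1 -> covers
Count covering = 2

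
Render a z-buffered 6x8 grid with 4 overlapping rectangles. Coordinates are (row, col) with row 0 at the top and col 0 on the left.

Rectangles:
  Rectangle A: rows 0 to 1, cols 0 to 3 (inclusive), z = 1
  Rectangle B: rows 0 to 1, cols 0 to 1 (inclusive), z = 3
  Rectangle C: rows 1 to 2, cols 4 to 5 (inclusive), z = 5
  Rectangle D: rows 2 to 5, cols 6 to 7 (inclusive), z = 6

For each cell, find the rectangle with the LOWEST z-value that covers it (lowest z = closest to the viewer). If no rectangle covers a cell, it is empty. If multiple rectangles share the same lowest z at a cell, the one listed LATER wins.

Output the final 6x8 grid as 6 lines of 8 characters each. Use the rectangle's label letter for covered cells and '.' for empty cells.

AAAA....
AAAACC..
....CCDD
......DD
......DD
......DD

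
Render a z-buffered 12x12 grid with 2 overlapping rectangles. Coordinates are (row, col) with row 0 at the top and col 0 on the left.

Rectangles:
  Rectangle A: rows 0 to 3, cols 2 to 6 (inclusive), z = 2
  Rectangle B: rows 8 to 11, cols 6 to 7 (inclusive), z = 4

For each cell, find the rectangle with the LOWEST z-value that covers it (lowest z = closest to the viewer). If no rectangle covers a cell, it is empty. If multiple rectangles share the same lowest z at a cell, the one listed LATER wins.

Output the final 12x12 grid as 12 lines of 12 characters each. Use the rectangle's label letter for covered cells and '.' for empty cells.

..AAAAA.....
..AAAAA.....
..AAAAA.....
..AAAAA.....
............
............
............
............
......BB....
......BB....
......BB....
......BB....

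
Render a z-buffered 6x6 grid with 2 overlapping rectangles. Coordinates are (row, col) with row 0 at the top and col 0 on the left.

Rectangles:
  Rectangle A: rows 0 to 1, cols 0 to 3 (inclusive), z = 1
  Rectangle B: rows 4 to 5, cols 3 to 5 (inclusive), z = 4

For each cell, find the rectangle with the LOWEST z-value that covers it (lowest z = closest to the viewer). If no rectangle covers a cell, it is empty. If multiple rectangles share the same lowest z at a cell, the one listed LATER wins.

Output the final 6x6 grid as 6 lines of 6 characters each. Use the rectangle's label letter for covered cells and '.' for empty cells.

AAAA..
AAAA..
......
......
...BBB
...BBB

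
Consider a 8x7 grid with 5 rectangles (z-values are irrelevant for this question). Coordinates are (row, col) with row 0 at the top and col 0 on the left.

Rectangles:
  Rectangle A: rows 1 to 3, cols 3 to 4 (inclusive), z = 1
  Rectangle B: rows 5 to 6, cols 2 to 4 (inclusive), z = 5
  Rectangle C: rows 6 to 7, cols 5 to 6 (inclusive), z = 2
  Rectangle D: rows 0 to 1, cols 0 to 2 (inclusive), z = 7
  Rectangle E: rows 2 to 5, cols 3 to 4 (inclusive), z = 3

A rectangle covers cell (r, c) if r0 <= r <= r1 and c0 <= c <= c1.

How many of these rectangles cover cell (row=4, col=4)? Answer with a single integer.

Answer: 1

Derivation:
Check cell (4,4):
  A: rows 1-3 cols 3-4 -> outside (row miss)
  B: rows 5-6 cols 2-4 -> outside (row miss)
  C: rows 6-7 cols 5-6 -> outside (row miss)
  D: rows 0-1 cols 0-2 -> outside (row miss)
  E: rows 2-5 cols 3-4 -> covers
Count covering = 1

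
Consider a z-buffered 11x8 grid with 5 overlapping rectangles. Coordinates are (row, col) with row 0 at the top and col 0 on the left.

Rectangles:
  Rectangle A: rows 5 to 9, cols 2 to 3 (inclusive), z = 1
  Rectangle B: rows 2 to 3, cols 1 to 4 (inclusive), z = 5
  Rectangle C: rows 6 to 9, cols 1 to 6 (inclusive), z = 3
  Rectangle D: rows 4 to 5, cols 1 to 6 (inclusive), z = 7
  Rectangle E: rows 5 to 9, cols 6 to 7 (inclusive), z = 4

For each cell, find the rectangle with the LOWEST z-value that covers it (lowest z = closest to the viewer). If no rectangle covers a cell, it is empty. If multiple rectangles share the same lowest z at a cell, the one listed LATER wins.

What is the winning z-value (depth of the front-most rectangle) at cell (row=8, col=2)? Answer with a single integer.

Check cell (8,2):
  A: rows 5-9 cols 2-3 z=1 -> covers; best now A (z=1)
  B: rows 2-3 cols 1-4 -> outside (row miss)
  C: rows 6-9 cols 1-6 z=3 -> covers; best now A (z=1)
  D: rows 4-5 cols 1-6 -> outside (row miss)
  E: rows 5-9 cols 6-7 -> outside (col miss)
Winner: A at z=1

Answer: 1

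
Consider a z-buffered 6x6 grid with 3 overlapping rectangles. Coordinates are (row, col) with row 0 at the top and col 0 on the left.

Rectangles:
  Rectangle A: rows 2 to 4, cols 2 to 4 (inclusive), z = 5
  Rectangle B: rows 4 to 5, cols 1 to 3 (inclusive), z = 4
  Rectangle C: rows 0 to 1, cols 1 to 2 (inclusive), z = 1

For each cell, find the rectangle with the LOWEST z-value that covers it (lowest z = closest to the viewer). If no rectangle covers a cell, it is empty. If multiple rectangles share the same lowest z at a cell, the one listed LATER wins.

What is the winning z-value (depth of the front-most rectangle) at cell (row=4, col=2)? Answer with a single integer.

Check cell (4,2):
  A: rows 2-4 cols 2-4 z=5 -> covers; best now A (z=5)
  B: rows 4-5 cols 1-3 z=4 -> covers; best now B (z=4)
  C: rows 0-1 cols 1-2 -> outside (row miss)
Winner: B at z=4

Answer: 4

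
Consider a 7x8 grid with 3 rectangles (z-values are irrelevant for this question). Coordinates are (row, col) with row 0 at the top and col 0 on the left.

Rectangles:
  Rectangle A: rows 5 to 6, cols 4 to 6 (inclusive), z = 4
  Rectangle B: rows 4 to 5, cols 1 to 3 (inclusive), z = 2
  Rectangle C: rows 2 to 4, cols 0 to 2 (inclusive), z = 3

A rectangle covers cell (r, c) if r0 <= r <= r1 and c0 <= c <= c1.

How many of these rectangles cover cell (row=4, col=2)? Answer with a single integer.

Check cell (4,2):
  A: rows 5-6 cols 4-6 -> outside (row miss)
  B: rows 4-5 cols 1-3 -> covers
  C: rows 2-4 cols 0-2 -> covers
Count covering = 2

Answer: 2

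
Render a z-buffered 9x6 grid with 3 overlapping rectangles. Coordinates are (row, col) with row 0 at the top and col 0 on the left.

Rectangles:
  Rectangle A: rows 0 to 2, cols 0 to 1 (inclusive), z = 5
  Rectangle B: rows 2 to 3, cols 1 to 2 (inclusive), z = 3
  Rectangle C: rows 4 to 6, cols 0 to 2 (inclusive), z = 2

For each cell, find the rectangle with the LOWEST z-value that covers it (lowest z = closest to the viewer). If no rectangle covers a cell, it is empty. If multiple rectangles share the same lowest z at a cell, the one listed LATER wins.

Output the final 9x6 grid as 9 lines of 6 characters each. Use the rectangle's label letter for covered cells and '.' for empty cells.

AA....
AA....
ABB...
.BB...
CCC...
CCC...
CCC...
......
......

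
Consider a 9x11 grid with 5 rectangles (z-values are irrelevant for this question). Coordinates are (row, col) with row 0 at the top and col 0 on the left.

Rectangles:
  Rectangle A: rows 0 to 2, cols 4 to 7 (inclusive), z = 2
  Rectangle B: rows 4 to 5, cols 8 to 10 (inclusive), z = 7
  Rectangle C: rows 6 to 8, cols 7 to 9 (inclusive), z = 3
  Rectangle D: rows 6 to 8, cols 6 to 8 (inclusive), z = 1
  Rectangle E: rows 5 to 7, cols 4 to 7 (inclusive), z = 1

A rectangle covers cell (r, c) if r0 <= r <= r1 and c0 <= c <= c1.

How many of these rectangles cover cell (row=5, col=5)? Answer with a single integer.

Check cell (5,5):
  A: rows 0-2 cols 4-7 -> outside (row miss)
  B: rows 4-5 cols 8-10 -> outside (col miss)
  C: rows 6-8 cols 7-9 -> outside (row miss)
  D: rows 6-8 cols 6-8 -> outside (row miss)
  E: rows 5-7 cols 4-7 -> covers
Count covering = 1

Answer: 1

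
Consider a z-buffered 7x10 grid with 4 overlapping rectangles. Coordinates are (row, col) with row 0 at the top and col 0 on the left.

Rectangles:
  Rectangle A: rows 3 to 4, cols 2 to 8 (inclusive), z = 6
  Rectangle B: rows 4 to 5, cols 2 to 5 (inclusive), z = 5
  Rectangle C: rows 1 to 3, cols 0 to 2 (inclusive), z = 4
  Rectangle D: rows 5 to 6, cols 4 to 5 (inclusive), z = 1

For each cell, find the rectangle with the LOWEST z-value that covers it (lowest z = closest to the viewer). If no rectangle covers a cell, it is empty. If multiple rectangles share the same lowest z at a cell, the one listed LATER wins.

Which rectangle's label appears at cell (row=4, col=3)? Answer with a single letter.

Check cell (4,3):
  A: rows 3-4 cols 2-8 z=6 -> covers; best now A (z=6)
  B: rows 4-5 cols 2-5 z=5 -> covers; best now B (z=5)
  C: rows 1-3 cols 0-2 -> outside (row miss)
  D: rows 5-6 cols 4-5 -> outside (row miss)
Winner: B at z=5

Answer: B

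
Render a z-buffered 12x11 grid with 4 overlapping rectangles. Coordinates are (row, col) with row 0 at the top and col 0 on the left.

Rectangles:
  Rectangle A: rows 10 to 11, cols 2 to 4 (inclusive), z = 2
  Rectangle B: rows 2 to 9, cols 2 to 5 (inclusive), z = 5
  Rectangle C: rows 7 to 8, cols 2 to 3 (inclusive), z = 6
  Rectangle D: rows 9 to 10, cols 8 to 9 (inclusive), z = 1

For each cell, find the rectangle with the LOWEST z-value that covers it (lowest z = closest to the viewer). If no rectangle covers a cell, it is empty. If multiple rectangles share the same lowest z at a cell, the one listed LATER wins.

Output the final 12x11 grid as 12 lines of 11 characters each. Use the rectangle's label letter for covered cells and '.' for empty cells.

...........
...........
..BBBB.....
..BBBB.....
..BBBB.....
..BBBB.....
..BBBB.....
..BBBB.....
..BBBB.....
..BBBB..DD.
..AAA...DD.
..AAA......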